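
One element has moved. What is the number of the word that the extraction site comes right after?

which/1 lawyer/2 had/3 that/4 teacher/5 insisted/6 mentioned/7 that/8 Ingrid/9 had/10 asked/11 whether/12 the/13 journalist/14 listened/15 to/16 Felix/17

6

The displaced element is "which lawyer" (word 2).
It is linked across 1 clause boundary (Ø).
It functions as the subject of "mentioned", so the gap sits immediately after word 6 ("insisted").
Base order: That teacher had insisted that which lawyer mentioned that Ingrid had asked whether the journalist listened to Felix.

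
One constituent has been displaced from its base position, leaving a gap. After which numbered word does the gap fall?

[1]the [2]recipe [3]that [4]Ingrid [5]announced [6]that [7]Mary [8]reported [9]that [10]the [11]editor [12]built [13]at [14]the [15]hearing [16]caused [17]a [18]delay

The displaced element is "the recipe" (word 2).
It is linked across 2 clause boundaries (that → that).
It functions as the direct object of "built", so the gap sits immediately after word 12 ("built").
Base order: Ingrid announced that Mary reported that the editor built the recipe at the hearing.

12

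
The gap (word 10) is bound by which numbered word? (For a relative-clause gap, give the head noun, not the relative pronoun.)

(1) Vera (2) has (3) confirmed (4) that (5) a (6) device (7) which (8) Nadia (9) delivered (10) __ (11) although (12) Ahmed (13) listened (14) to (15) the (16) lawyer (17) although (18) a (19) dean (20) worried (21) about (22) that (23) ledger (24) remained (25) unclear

The gap at 10 is the object of "delivered", inside a relative clause.
The relative pronoun is "which" (word 7); it is bound by the head noun immediately before it.
Its filler is the head noun "device", at word 6.

6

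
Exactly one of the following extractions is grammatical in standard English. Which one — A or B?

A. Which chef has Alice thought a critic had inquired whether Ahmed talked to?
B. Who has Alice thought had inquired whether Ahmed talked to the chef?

In A, the wh-phrase is extracted from inside a wh-island (introduced by "whether"), which blocks movement.
In B, the extraction path crosses only that-complement boundaries, which are transparent.
So B is grammatical.

B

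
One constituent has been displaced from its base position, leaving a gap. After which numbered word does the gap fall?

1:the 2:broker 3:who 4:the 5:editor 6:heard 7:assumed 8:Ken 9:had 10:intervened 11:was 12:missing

6

The displaced element is "the broker" (word 2).
It is linked across 1 clause boundary (Ø).
It functions as the subject of "assumed", so the gap sits immediately after word 6 ("heard").
Base order: The editor heard that the broker assumed Ken had intervened.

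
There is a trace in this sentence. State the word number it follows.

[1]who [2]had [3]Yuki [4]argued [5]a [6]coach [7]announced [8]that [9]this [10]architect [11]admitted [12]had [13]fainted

The displaced element is "who" (word 1).
It is linked across 3 clause boundaries (Ø → that → Ø).
It functions as the subject of "fainted", so the gap sits immediately after word 11 ("admitted").
Base order: Yuki had argued a coach announced that this architect admitted that who had fainted.

11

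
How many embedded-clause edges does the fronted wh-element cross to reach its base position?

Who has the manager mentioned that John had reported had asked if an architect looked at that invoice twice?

"who" is extracted from the subject of "asked".
Boundaries crossed, outermost first: [that], [Ø] — 2 in total.

2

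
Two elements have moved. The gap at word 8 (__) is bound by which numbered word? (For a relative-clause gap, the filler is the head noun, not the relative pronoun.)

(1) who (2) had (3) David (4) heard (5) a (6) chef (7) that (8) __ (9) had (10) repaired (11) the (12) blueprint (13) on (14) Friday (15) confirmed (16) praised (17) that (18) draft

6

The marked gap is inside the relative clause, the subject of "repaired".
Its filler is the head noun "chef" (via "that"), at word 6.
(The other dependency links word 1 to a gap after word 15.)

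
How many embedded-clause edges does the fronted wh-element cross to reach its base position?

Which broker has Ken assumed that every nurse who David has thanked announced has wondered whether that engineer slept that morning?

2

"which broker" is extracted from the subject of "wondered".
Boundaries crossed, outermost first: [that], [Ø] — 2 in total.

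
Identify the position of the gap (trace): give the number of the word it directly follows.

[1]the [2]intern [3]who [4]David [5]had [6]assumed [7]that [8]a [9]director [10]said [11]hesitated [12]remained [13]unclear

The displaced element is "the intern" (word 2).
It is linked across 2 clause boundaries (that → Ø).
It functions as the subject of "hesitated", so the gap sits immediately after word 10 ("said").
Base order: David had assumed that a director said that the intern hesitated.

10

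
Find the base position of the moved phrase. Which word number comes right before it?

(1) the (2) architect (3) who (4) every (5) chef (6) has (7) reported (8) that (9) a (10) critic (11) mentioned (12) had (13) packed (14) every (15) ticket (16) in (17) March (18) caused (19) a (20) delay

The displaced element is "the architect" (word 2).
It is linked across 2 clause boundaries (that → Ø).
It functions as the subject of "packed", so the gap sits immediately after word 11 ("mentioned").
Base order: Every chef has reported that a critic mentioned that the architect had packed every ticket in March.

11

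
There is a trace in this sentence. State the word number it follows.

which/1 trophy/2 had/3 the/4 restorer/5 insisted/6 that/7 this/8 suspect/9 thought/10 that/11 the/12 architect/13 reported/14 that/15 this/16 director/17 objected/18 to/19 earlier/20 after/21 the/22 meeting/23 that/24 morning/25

The displaced element is "which trophy" (word 2).
It is linked across 3 clause boundaries (that → that → that).
It functions as the object of the preposition "to" of "objected", so the gap sits immediately after word 19 ("to").
Base order: The restorer had insisted that this suspect thought that the architect reported that this director objected to which trophy earlier after the meeting that morning.

19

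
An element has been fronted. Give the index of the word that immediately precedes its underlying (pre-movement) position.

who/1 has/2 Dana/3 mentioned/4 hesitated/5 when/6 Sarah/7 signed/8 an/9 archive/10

4

The displaced element is "who" (word 1).
It is linked across 1 clause boundary (Ø).
It functions as the subject of "hesitated", so the gap sits immediately after word 4 ("mentioned").
Base order: Dana has mentioned who hesitated when Sarah signed an archive.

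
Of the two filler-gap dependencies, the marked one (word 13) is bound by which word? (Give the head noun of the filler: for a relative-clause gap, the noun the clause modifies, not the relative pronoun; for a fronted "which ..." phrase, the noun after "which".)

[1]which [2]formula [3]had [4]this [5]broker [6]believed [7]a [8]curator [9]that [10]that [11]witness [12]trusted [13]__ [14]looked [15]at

8

The marked gap is inside the relative clause, the direct object of "trusted".
Its filler is the head noun "curator" (via "that"), at word 8.
(The other dependency links word 2 to a gap after word 15.)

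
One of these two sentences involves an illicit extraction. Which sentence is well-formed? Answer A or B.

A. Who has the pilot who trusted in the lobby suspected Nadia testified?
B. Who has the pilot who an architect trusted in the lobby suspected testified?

In A, the wh-phrase is extracted from inside a complex-NP island (relative clause) (introduced by "who"), which blocks movement.
In B, the extraction path crosses only that-complement boundaries, which are transparent.
So B is grammatical.

B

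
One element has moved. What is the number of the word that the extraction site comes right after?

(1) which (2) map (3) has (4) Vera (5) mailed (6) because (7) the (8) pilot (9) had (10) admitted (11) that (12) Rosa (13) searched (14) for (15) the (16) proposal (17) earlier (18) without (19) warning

The displaced element is "which map" (word 2).
It functions as the direct object of "mailed", so the gap sits immediately after word 5 ("mailed").
Base order: Vera has mailed which map because the pilot had admitted that Rosa searched for the proposal earlier without warning.

5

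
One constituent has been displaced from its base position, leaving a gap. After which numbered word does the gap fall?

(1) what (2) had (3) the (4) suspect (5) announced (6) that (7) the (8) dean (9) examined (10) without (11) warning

9

The displaced element is "what" (word 1).
It is linked across 1 clause boundary (that).
It functions as the direct object of "examined", so the gap sits immediately after word 9 ("examined").
Base order: The suspect had announced that the dean examined what without warning.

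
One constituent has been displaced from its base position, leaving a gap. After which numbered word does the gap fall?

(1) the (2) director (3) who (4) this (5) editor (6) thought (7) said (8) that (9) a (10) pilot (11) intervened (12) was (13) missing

6

The displaced element is "the director" (word 2).
It is linked across 1 clause boundary (Ø).
It functions as the subject of "said", so the gap sits immediately after word 6 ("thought").
Base order: This editor thought the director said that a pilot intervened.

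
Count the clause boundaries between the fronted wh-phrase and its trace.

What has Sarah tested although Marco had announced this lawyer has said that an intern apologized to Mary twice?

"what" originates inside the matrix clause — no clause boundary is crossed.

0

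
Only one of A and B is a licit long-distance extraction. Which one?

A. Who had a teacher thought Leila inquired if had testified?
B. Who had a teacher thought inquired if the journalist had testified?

In A, the wh-phrase is extracted from inside a wh-island (introduced by "if"), which blocks movement.
In B, the extraction path crosses only that-complement boundaries, which are transparent.
So B is grammatical.

B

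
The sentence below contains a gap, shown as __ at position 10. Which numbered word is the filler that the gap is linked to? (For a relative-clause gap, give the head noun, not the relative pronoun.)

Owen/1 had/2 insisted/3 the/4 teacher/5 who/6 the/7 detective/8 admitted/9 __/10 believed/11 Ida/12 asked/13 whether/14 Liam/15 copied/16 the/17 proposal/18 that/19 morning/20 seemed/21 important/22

5

The gap at 10 is the subject of "believed", inside a relative clause.
The relative pronoun is "who" (word 6); it is bound by the head noun immediately before it.
Its filler is the head noun "teacher", at word 5.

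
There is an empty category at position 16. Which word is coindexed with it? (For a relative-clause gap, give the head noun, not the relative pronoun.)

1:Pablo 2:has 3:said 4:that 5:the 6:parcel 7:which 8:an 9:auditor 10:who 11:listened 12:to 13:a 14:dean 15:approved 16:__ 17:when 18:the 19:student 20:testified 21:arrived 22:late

6

The gap at 16 is the object of "approved", inside a relative clause.
The relative pronoun is "which" (word 7); it is bound by the head noun immediately before it.
Its filler is the head noun "parcel", at word 6.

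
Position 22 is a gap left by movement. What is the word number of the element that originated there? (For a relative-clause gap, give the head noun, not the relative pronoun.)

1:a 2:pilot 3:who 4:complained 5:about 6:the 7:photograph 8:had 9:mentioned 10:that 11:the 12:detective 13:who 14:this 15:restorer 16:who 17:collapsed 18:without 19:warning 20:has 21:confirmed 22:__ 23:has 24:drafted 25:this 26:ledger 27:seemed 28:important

The gap at 22 is the subject of "drafted", inside a relative clause.
The relative pronoun is "who" (word 13); it is bound by the head noun immediately before it.
Its filler is the head noun "detective", at word 12.

12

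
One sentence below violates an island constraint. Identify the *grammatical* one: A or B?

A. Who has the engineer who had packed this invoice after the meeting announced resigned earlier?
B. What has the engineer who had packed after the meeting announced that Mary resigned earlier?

A

In B, the wh-phrase is extracted from inside a complex-NP island (relative clause) (introduced by "who"), which blocks movement.
In A, the extraction path crosses only that-complement boundaries, which are transparent.
So A is grammatical.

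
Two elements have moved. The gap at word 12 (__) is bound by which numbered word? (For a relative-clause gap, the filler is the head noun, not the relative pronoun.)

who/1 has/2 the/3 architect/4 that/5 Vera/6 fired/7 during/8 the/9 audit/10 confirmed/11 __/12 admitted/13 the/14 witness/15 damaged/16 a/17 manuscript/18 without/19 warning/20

1

The marked gap is the subject of "admitted".
Its filler is the fronted wh-phrase "who", at word 1.
(The other dependency links word 4 to a gap after word 7.)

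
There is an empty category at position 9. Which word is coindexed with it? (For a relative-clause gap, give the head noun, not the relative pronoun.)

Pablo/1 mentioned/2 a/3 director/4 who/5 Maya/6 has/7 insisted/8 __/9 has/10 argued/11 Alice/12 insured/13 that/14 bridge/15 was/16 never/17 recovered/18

4

The gap at 9 is the subject of "argued", inside a relative clause.
The relative pronoun is "who" (word 5); it is bound by the head noun immediately before it.
Its filler is the head noun "director", at word 4.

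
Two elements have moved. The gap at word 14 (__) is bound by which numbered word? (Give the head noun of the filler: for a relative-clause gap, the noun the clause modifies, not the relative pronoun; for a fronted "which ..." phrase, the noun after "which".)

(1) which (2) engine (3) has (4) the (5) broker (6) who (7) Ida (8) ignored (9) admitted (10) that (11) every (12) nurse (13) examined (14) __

The marked gap is the direct object of "examined".
Its filler is the fronted wh-phrase "which engine", at word 2.
(The other dependency links word 5 to a gap after word 8.)

2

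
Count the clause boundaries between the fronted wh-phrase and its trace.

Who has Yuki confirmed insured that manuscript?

1

"who" is extracted from the subject of "insured".
Boundaries crossed, outermost first: [Ø] — 1 in total.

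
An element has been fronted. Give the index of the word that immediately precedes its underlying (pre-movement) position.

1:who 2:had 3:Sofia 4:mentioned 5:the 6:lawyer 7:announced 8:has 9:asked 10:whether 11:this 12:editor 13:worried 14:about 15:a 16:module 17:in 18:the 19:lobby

7

The displaced element is "who" (word 1).
It is linked across 2 clause boundaries (Ø → Ø).
It functions as the subject of "asked", so the gap sits immediately after word 7 ("announced").
Base order: Sofia had mentioned the lawyer announced that who has asked whether this editor worried about a module in the lobby.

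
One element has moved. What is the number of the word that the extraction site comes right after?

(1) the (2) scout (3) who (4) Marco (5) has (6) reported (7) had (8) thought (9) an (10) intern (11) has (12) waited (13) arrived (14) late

6

The displaced element is "the scout" (word 2).
It is linked across 1 clause boundary (Ø).
It functions as the subject of "thought", so the gap sits immediately after word 6 ("reported").
Base order: Marco has reported that the scout had thought an intern has waited.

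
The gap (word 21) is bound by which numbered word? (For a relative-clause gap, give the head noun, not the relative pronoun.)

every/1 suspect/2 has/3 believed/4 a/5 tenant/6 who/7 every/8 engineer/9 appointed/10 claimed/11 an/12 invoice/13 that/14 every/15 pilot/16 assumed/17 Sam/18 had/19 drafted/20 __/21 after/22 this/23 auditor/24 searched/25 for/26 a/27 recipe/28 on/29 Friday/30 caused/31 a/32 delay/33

The gap at 21 is the object of "drafted", inside a relative clause.
The relative pronoun is "that" (word 14); it is bound by the head noun immediately before it.
Its filler is the head noun "invoice", at word 13.

13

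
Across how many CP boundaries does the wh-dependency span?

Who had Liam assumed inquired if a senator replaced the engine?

"who" is extracted from the subject of "inquired".
Boundaries crossed, outermost first: [Ø] — 1 in total.

1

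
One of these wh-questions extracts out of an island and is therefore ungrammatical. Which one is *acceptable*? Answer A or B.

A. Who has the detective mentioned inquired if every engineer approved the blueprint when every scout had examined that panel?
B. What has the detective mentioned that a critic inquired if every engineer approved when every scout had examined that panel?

A

In B, the wh-phrase is extracted from inside a wh-island (introduced by "if"), which blocks movement.
In A, the extraction path crosses only that-complement boundaries, which are transparent.
So A is grammatical.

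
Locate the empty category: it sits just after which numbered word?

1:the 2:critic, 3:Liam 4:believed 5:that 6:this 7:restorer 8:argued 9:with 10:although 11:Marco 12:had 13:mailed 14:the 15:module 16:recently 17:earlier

9

The displaced element is "the critic" (word 2).
It is linked across 1 clause boundary (that).
It functions as the object of the preposition "with" of "argued", so the gap sits immediately after word 9 ("with").
Base order: Liam believed that this restorer argued with the critic although Marco had mailed the module recently earlier.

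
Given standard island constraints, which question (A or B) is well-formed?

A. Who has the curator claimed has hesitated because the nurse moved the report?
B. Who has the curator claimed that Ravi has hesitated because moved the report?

In B, the wh-phrase is extracted from inside an adjunct island (introduced by "because"), which blocks movement.
In A, the extraction path crosses only that-complement boundaries, which are transparent.
So A is grammatical.

A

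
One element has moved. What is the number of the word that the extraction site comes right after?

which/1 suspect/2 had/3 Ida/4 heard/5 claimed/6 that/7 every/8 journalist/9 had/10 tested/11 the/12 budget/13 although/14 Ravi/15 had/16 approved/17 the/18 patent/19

The displaced element is "which suspect" (word 2).
It is linked across 1 clause boundary (Ø).
It functions as the subject of "claimed", so the gap sits immediately after word 5 ("heard").
Base order: Ida had heard that which suspect claimed that every journalist had tested the budget although Ravi had approved the patent.

5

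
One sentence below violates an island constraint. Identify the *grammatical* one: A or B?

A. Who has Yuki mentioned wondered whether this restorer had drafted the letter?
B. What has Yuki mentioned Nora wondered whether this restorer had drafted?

In B, the wh-phrase is extracted from inside a wh-island (introduced by "whether"), which blocks movement.
In A, the extraction path crosses only that-complement boundaries, which are transparent.
So A is grammatical.

A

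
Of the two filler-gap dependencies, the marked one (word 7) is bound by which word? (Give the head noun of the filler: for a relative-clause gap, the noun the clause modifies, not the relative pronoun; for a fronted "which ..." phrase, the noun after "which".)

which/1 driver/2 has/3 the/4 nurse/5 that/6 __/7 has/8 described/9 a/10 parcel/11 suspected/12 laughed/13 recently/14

5

The marked gap is inside the relative clause, the subject of "described".
Its filler is the head noun "nurse" (via "that"), at word 5.
(The other dependency links word 2 to a gap after word 12.)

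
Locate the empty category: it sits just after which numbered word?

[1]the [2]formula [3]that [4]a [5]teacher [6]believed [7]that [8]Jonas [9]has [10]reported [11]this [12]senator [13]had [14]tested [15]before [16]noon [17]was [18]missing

14

The displaced element is "the formula" (word 2).
It is linked across 2 clause boundaries (that → Ø).
It functions as the direct object of "tested", so the gap sits immediately after word 14 ("tested").
Base order: A teacher believed that Jonas has reported this senator had tested the formula before noon.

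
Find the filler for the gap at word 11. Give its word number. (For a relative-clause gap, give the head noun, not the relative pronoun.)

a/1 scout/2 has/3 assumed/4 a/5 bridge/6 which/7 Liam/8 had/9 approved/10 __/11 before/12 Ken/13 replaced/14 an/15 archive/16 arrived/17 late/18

The gap at 11 is the object of "approved", inside a relative clause.
The relative pronoun is "which" (word 7); it is bound by the head noun immediately before it.
Its filler is the head noun "bridge", at word 6.

6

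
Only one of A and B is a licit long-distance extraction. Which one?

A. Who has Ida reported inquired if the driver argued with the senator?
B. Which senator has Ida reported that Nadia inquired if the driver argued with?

A

In B, the wh-phrase is extracted from inside a wh-island (introduced by "if"), which blocks movement.
In A, the extraction path crosses only that-complement boundaries, which are transparent.
So A is grammatical.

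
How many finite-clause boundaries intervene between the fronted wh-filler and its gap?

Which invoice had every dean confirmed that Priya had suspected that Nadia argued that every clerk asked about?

3

"which invoice" is extracted from the PP object of "asked".
Boundaries crossed, outermost first: [that], [that], [that] — 3 in total.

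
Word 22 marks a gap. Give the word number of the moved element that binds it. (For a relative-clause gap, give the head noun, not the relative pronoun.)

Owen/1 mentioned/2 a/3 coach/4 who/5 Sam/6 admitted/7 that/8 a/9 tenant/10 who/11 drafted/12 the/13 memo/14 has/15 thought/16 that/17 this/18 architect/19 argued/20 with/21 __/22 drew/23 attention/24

4

The gap at 22 is the prepositional object of "argued", inside a relative clause.
The relative pronoun is "who" (word 5); it is bound by the head noun immediately before it.
Its filler is the head noun "coach", at word 4.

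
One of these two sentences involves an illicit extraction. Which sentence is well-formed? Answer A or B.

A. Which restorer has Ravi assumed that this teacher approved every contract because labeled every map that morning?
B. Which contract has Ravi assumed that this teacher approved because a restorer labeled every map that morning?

In A, the wh-phrase is extracted from inside an adjunct island (introduced by "because"), which blocks movement.
In B, the extraction path crosses only that-complement boundaries, which are transparent.
So B is grammatical.

B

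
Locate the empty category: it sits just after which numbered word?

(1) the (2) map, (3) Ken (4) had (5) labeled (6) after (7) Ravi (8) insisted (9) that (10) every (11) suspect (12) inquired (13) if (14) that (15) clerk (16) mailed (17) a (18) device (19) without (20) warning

5

The displaced element is "the map" (word 2).
It functions as the direct object of "labeled", so the gap sits immediately after word 5 ("labeled").
Base order: Ken had labeled the map after Ravi insisted that every suspect inquired if that clerk mailed a device without warning.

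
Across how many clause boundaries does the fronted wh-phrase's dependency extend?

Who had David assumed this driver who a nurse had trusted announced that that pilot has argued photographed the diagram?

"who" is extracted from the subject of "photographed".
Boundaries crossed, outermost first: [Ø], [that], [Ø] — 3 in total.

3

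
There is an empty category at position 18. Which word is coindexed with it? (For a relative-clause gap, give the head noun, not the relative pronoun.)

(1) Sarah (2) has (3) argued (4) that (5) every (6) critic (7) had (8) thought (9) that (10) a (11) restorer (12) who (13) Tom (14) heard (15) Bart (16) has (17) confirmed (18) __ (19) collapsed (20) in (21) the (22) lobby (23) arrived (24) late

11

The gap at 18 is the subject of "collapsed", inside a relative clause.
The relative pronoun is "who" (word 12); it is bound by the head noun immediately before it.
Its filler is the head noun "restorer", at word 11.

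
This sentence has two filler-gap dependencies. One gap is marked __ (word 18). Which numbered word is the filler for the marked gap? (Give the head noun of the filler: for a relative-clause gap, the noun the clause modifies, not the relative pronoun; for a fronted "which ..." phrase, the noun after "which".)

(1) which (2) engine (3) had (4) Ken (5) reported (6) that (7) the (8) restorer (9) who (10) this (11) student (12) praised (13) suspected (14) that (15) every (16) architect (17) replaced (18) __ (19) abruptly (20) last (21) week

The marked gap is the direct object of "replaced".
Its filler is the fronted wh-phrase "which engine", at word 2.
(The other dependency links word 8 to a gap after word 12.)

2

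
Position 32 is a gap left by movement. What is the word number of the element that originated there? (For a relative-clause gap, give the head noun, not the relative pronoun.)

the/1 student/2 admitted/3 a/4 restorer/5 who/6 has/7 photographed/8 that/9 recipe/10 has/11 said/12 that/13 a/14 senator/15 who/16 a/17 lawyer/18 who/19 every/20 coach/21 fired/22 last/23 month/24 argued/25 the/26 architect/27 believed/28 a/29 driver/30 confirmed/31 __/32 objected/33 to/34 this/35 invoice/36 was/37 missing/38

The gap at 32 is the subject of "objected", inside a relative clause.
The relative pronoun is "who" (word 16); it is bound by the head noun immediately before it.
Its filler is the head noun "senator", at word 15.

15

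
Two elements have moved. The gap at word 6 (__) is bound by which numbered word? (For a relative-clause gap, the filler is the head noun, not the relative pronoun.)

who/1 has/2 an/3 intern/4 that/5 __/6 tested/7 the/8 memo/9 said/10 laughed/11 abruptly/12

4

The marked gap is inside the relative clause, the subject of "tested".
Its filler is the head noun "intern" (via "that"), at word 4.
(The other dependency links word 1 to a gap after word 10.)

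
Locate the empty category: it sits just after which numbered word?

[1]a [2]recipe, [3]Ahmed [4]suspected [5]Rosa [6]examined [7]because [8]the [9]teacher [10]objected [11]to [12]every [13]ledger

6

The displaced element is "a recipe" (word 2).
It is linked across 1 clause boundary (Ø).
It functions as the direct object of "examined", so the gap sits immediately after word 6 ("examined").
Base order: Ahmed suspected Rosa examined a recipe because the teacher objected to every ledger.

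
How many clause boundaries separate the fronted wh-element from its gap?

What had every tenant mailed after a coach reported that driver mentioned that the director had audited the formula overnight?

0

"what" originates inside the matrix clause — no clause boundary is crossed.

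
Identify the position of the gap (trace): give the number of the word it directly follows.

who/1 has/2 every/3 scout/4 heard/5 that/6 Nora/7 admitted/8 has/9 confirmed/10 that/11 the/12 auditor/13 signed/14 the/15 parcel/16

The displaced element is "who" (word 1).
It is linked across 2 clause boundaries (that → Ø).
It functions as the subject of "confirmed", so the gap sits immediately after word 8 ("admitted").
Base order: Every scout has heard that Nora admitted that who has confirmed that the auditor signed the parcel.

8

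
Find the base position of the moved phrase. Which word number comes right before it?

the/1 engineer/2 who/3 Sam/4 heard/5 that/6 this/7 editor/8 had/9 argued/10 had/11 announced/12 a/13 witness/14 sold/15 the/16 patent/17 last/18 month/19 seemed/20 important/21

The displaced element is "the engineer" (word 2).
It is linked across 2 clause boundaries (that → Ø).
It functions as the subject of "announced", so the gap sits immediately after word 10 ("argued").
Base order: Sam heard that this editor had argued the engineer had announced a witness sold the patent last month.

10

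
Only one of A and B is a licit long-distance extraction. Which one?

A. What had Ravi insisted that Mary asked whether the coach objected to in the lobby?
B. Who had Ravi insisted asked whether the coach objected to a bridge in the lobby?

In A, the wh-phrase is extracted from inside a wh-island (introduced by "whether"), which blocks movement.
In B, the extraction path crosses only that-complement boundaries, which are transparent.
So B is grammatical.

B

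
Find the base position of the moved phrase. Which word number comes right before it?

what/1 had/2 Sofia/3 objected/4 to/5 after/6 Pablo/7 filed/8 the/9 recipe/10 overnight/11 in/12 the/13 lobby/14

The displaced element is "what" (word 1).
It functions as the object of the preposition "to" of "objected", so the gap sits immediately after word 5 ("to").
Base order: Sofia had objected to what after Pablo filed the recipe overnight in the lobby.

5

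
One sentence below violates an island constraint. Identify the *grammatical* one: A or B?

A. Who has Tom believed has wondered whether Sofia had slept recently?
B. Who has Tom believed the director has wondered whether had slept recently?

In B, the wh-phrase is extracted from inside a wh-island (introduced by "whether"), which blocks movement.
In A, the extraction path crosses only that-complement boundaries, which are transparent.
So A is grammatical.

A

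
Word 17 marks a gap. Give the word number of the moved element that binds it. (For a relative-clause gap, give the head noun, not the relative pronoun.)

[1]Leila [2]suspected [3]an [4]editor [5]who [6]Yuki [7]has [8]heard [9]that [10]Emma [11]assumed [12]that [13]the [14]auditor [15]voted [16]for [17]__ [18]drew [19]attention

4

The gap at 17 is the prepositional object of "voted", inside a relative clause.
The relative pronoun is "who" (word 5); it is bound by the head noun immediately before it.
Its filler is the head noun "editor", at word 4.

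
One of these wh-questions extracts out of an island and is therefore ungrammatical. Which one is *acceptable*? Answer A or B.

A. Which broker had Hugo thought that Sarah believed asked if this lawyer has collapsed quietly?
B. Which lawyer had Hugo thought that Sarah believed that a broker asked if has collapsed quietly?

A

In B, the wh-phrase is extracted from inside a wh-island (introduced by "if"), which blocks movement.
In A, the extraction path crosses only that-complement boundaries, which are transparent.
So A is grammatical.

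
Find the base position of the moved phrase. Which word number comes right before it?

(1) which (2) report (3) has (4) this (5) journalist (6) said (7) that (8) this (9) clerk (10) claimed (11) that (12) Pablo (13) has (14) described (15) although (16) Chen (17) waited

The displaced element is "which report" (word 2).
It is linked across 2 clause boundaries (that → that).
It functions as the direct object of "described", so the gap sits immediately after word 14 ("described").
Base order: This journalist has said that this clerk claimed that Pablo has described which report although Chen waited.

14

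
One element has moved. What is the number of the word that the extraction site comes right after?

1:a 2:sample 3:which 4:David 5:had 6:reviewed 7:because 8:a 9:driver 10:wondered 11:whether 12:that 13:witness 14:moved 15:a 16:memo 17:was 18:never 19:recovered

6

The displaced element is "a sample" (word 2).
It functions as the direct object of "reviewed", so the gap sits immediately after word 6 ("reviewed").
Base order: David had reviewed a sample because a driver wondered whether that witness moved a memo.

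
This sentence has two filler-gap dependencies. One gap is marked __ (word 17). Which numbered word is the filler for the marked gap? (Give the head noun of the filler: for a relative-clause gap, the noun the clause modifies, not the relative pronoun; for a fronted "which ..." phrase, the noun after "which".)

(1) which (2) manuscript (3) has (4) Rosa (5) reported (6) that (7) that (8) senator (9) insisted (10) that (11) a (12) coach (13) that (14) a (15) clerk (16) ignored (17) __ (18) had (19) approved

12

The marked gap is inside the relative clause, the direct object of "ignored".
Its filler is the head noun "coach" (via "that"), at word 12.
(The other dependency links word 2 to a gap after word 19.)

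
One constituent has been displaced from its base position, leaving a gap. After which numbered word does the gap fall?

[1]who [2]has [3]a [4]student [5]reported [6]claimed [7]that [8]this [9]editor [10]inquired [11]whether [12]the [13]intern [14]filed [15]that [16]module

The displaced element is "who" (word 1).
It is linked across 1 clause boundary (Ø).
It functions as the subject of "claimed", so the gap sits immediately after word 5 ("reported").
Base order: A student has reported who claimed that this editor inquired whether the intern filed that module.

5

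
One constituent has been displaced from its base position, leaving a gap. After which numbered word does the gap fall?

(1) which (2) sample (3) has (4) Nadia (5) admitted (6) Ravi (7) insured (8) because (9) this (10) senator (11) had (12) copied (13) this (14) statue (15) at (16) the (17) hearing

The displaced element is "which sample" (word 2).
It is linked across 1 clause boundary (Ø).
It functions as the direct object of "insured", so the gap sits immediately after word 7 ("insured").
Base order: Nadia has admitted Ravi insured which sample because this senator had copied this statue at the hearing.

7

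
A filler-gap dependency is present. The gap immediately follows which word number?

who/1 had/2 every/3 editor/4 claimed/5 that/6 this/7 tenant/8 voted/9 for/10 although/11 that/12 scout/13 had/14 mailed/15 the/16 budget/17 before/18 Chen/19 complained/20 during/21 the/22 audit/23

10

The displaced element is "who" (word 1).
It is linked across 1 clause boundary (that).
It functions as the object of the preposition "for" of "voted", so the gap sits immediately after word 10 ("for").
Base order: Every editor had claimed that this tenant voted for who although that scout had mailed the budget before Chen complained during the audit.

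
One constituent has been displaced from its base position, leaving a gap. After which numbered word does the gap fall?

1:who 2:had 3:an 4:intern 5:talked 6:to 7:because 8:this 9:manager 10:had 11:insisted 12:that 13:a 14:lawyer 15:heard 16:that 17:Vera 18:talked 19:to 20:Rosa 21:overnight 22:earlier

6

The displaced element is "who" (word 1).
It functions as the object of the preposition "to" of "talked", so the gap sits immediately after word 6 ("to").
Base order: An intern had talked to who because this manager had insisted that a lawyer heard that Vera talked to Rosa overnight earlier.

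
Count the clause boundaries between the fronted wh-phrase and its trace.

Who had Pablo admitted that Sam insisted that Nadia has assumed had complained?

"who" is extracted from the subject of "complained".
Boundaries crossed, outermost first: [that], [that], [Ø] — 3 in total.

3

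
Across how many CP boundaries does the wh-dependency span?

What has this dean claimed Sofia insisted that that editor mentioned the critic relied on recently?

3

"what" is extracted from the PP object of "relied".
Boundaries crossed, outermost first: [Ø], [that], [Ø] — 3 in total.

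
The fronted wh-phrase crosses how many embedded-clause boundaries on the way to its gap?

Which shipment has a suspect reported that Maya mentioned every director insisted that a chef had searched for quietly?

3

"which shipment" is extracted from the PP object of "searched".
Boundaries crossed, outermost first: [that], [Ø], [that] — 3 in total.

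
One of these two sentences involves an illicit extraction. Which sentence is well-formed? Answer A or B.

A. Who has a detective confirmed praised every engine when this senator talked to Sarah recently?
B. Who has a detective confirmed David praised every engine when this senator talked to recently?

In B, the wh-phrase is extracted from inside an adjunct island (introduced by "when"), which blocks movement.
In A, the extraction path crosses only that-complement boundaries, which are transparent.
So A is grammatical.

A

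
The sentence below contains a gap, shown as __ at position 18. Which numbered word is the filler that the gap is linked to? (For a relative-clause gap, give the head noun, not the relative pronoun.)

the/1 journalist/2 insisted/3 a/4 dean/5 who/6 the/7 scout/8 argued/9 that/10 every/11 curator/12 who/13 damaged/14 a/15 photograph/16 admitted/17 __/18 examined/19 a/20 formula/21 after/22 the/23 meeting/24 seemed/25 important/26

5

The gap at 18 is the subject of "examined", inside a relative clause.
The relative pronoun is "who" (word 6); it is bound by the head noun immediately before it.
Its filler is the head noun "dean", at word 5.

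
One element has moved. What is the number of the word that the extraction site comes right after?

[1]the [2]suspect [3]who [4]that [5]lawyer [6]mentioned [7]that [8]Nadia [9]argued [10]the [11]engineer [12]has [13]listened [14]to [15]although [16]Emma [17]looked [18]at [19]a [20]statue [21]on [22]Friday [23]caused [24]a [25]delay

14

The displaced element is "the suspect" (word 2).
It is linked across 2 clause boundaries (that → Ø).
It functions as the object of the preposition "to" of "listened", so the gap sits immediately after word 14 ("to").
Base order: That lawyer mentioned that Nadia argued the engineer has listened to the suspect although Emma looked at a statue on Friday.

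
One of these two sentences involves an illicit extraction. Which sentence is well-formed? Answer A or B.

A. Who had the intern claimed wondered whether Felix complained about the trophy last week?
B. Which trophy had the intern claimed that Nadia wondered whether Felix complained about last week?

A

In B, the wh-phrase is extracted from inside a wh-island (introduced by "whether"), which blocks movement.
In A, the extraction path crosses only that-complement boundaries, which are transparent.
So A is grammatical.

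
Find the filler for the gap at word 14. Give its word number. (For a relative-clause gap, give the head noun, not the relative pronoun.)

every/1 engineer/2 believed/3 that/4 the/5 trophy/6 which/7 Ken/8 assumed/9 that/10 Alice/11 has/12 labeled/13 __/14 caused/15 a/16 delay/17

The gap at 14 is the object of "labeled", inside a relative clause.
The relative pronoun is "which" (word 7); it is bound by the head noun immediately before it.
Its filler is the head noun "trophy", at word 6.

6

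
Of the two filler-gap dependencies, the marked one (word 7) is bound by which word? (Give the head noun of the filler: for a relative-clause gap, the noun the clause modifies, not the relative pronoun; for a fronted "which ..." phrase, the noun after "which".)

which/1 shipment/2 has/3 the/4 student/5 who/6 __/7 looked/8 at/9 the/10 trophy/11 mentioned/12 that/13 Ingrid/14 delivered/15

5

The marked gap is inside the relative clause, the subject of "looked".
Its filler is the head noun "student" (via "who"), at word 5.
(The other dependency links word 2 to a gap after word 15.)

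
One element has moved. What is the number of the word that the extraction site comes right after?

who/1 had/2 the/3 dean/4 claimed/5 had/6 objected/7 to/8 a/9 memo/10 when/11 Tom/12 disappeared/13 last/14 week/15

5

The displaced element is "who" (word 1).
It is linked across 1 clause boundary (Ø).
It functions as the subject of "objected", so the gap sits immediately after word 5 ("claimed").
Base order: The dean had claimed that who had objected to a memo when Tom disappeared last week.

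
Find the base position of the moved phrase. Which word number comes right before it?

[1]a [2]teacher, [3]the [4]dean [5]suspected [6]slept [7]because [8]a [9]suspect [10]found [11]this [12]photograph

5

The displaced element is "a teacher" (word 2).
It is linked across 1 clause boundary (Ø).
It functions as the subject of "slept", so the gap sits immediately after word 5 ("suspected").
Base order: The dean suspected that a teacher slept because a suspect found this photograph.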